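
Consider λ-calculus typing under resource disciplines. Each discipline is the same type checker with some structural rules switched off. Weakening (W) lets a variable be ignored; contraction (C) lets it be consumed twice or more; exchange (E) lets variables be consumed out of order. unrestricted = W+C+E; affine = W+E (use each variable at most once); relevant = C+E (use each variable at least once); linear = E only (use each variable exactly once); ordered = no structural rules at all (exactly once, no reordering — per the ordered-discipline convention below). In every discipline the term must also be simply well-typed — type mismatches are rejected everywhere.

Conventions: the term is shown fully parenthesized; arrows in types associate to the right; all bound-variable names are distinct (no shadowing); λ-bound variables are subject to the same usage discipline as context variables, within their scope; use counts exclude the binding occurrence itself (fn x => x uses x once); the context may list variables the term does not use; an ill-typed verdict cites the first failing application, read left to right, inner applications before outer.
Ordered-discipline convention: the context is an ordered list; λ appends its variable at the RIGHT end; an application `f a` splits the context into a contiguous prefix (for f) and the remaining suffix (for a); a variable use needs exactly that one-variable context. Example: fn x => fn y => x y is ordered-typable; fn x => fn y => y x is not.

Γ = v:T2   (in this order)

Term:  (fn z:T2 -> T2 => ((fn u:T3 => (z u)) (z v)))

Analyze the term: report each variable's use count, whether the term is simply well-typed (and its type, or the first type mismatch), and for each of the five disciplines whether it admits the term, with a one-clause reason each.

variable uses: v: 1, z [bound]: 2, u [bound]: 1
use order (left to right): z, u, z, v
typing: ill-typed: an application expects T2 but receives T3
ordered ✗ (fails simple typing)
linear ✗ (a type mismatch blocks all five)
affine ✗ (the type mismatch rejects it)
relevant ✗ (not simply typable)
unrestricted ✗ (fails simple typing)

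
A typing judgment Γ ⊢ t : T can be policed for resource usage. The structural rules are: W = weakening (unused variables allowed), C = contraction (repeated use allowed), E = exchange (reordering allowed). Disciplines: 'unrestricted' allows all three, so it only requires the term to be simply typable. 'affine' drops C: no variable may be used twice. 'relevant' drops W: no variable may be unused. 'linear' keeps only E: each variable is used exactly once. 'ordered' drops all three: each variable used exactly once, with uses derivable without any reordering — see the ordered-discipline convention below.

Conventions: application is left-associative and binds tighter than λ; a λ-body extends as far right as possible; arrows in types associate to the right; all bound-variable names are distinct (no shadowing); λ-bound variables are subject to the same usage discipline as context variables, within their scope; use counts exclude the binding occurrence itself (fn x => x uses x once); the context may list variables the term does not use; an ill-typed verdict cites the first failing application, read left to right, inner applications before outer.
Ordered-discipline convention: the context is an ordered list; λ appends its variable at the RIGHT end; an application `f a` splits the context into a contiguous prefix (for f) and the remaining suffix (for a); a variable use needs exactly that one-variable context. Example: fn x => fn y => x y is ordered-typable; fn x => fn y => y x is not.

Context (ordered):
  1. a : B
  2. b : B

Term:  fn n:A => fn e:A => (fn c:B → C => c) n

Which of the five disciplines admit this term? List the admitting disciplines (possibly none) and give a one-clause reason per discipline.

accepted by: none
usage: a: 0, b: 0, n (bound): 1, e (bound): 0, c (bound): 1
order of uses: c, n
typing: ill-typed: an application expects B → C but receives A
ordered: ✗, fails simple typing
linear: ✗, a type mismatch blocks all five
affine: ✗, the type mismatch rejects it
relevant: ✗, not simply typable
unrestricted: ✗, fails simple typing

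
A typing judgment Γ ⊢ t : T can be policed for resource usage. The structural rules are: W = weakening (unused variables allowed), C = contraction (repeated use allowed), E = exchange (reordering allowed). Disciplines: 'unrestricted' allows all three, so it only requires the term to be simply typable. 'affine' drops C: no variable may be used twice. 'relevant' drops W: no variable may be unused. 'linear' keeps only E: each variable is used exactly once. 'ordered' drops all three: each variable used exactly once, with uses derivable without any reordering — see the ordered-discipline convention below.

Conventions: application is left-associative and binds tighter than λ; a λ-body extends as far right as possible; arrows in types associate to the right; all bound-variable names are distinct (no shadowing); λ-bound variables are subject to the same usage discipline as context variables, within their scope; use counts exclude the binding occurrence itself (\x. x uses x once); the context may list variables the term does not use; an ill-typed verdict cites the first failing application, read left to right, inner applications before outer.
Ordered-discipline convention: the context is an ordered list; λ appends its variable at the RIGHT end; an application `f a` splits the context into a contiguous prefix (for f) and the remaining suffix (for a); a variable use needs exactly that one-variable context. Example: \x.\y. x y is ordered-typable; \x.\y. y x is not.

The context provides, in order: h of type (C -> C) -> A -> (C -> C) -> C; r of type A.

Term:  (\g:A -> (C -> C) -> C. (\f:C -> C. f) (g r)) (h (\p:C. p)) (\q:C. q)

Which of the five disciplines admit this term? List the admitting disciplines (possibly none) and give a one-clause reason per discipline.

admitted by: none
usage: h: 1; r: 1; g (λ-bound): 1; f (λ-bound): 1; p (λ-bound): 1; q (λ-bound): 1
use order (left to right): f, g, r, h, p, q
typing: ill-typed: argument of type (C -> C) -> C where C -> C is required
ordered ✗ (the type mismatch rejects it)
linear ✗ (not simply typable)
affine ✗ (fails simple typing)
relevant ✗ (a type mismatch blocks all five)
unrestricted ✗ (the type mismatch rejects it)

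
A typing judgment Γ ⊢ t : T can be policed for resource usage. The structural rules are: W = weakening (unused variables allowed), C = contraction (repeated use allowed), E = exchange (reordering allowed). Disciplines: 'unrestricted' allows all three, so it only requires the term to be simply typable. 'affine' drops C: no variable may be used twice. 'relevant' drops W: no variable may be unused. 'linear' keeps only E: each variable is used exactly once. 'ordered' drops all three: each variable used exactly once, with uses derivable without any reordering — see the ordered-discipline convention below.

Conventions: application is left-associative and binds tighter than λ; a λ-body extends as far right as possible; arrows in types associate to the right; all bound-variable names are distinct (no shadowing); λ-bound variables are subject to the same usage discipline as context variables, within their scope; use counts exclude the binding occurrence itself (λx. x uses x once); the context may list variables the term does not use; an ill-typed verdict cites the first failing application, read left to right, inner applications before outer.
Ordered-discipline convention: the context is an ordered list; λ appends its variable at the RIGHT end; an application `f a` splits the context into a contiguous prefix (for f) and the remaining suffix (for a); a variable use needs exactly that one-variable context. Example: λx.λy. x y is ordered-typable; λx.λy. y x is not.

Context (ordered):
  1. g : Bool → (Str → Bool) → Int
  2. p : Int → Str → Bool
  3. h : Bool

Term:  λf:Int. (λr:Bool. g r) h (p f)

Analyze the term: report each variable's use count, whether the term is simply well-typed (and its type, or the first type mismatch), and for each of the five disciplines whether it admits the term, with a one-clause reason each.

variable uses: g: 1×; p: 1×; h: 1×; f (bound): 1×; r (bound): 1×
uses in reading order: g, r, h, p, f
typing: well-typed — term : Int → Int
ordered ✗ (needs exchange: uses follow g, r, h, p, f)
linear ✓ (exactly-once usage across g, p, h, f, r)
affine ✓ (no duplicate uses among g, p, h, f, r)
relevant ✓ (none of g, p, h, f, r goes unused)
unrestricted ✓ (simply typable at Int → Int; W, C, E all held)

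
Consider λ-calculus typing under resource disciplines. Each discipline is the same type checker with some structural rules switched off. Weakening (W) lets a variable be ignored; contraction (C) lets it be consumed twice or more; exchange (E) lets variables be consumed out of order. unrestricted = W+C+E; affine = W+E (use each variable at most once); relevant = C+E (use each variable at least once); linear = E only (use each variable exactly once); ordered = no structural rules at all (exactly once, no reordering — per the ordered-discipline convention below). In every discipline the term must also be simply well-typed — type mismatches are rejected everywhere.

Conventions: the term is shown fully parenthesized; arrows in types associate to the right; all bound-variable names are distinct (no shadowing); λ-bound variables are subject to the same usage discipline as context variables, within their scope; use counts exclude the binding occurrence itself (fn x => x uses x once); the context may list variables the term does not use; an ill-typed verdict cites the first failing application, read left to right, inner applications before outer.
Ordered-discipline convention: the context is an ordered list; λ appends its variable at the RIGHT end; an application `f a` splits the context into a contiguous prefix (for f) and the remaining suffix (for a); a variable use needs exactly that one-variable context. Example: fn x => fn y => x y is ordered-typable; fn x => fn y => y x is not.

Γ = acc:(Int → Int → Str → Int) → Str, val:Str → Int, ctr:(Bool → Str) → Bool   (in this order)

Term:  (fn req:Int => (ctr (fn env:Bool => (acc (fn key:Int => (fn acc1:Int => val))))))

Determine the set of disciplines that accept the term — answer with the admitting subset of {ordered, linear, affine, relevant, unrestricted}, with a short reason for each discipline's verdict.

admitted in: affine, unrestricted
usage: acc: 1, val: 1, ctr: 1, req (λ-bound): 0, env (λ-bound): 0, key (λ-bound): 0, acc1 (λ-bound): 0
uses in reading order: ctr, acc, val
typing: well-typed at Int → Bool
ordered: ✗, needs weakening: req, env, key, acc1 unused
linear: ✗, needs weakening: req, env, key, acc1 unused
affine: ✓, none of acc, val, ctr, req, env, key, acc1 used more than once
relevant: ✗, needs weakening: req, env, key, acc1 unused
unrestricted: ✓, type-checks (Int → Bool) and nothing is barred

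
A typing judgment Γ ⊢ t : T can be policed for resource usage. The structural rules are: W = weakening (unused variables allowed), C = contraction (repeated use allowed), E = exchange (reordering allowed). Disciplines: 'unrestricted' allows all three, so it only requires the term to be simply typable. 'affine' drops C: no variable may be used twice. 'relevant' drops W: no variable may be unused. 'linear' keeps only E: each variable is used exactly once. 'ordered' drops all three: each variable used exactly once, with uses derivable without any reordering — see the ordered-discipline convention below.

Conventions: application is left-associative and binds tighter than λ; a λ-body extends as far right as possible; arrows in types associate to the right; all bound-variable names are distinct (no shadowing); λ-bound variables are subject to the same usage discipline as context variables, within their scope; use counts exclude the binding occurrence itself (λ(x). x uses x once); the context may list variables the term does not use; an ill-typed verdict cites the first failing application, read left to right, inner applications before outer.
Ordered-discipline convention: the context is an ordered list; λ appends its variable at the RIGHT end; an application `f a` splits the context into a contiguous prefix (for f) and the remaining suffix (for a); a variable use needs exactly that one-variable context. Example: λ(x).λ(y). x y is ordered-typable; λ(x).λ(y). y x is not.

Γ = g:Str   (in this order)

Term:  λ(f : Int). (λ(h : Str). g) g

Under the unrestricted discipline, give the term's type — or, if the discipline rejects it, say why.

term : Int → Str
use counts: g: 2×; f [bound]: 0×; h [bound]: 0×
order of uses: g, g
typing: well-typed at Int → Str
summary: ordered ✗ · linear ✗ · affine ✗ · relevant ✗ · unrestricted ✓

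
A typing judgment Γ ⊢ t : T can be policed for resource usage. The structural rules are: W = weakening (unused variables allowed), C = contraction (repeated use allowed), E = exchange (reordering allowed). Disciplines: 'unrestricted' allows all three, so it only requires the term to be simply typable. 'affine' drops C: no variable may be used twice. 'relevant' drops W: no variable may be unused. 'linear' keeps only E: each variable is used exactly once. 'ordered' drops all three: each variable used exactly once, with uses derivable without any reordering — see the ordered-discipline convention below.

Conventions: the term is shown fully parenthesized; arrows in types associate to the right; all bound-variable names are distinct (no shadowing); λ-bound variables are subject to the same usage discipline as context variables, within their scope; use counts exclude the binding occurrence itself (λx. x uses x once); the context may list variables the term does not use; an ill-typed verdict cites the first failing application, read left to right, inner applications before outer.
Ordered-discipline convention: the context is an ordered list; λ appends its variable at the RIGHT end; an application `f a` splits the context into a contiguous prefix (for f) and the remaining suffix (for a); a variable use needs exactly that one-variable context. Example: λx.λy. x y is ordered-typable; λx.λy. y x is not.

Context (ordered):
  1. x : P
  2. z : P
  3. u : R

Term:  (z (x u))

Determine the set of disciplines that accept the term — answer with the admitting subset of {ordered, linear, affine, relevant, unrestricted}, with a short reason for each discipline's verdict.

admitting disciplines: none
counts: x: 1, z: 1, u: 1
use order (left to right): z, x, u
typing: ill-typed: can't apply a value of type P
ordered: ✗, fails simple typing
linear: ✗, a type mismatch blocks all five
affine: ✗, the type mismatch rejects it
relevant: ✗, not simply typable
unrestricted: ✗, fails simple typing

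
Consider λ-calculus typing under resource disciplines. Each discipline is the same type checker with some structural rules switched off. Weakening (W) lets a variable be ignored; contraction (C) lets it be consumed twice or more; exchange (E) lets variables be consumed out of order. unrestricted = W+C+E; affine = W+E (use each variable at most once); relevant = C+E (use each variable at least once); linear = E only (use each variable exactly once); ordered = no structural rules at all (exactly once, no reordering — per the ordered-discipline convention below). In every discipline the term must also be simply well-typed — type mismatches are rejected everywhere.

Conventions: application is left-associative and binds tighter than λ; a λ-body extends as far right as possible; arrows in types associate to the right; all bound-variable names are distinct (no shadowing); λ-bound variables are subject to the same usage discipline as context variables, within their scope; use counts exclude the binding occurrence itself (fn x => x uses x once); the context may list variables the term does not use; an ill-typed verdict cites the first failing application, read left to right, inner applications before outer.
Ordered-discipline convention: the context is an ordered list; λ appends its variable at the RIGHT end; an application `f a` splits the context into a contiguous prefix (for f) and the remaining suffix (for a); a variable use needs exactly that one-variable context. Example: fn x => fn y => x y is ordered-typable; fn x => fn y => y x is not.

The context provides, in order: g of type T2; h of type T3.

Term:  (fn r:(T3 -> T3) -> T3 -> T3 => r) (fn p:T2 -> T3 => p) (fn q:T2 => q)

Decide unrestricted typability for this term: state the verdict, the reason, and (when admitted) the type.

no — not simply typable
use counts: g=0; h=0; r [bound]=1; p [bound]=1; q [bound]=1
left-to-right use order: r, p, q
typing: ill-typed: argument of type (T2 -> T3) -> T2 -> T3 where (T3 -> T3) -> T3 -> T3 is required
summary: ordered ✗ | linear ✗ | affine ✗ | relevant ✗ | unrestricted ✗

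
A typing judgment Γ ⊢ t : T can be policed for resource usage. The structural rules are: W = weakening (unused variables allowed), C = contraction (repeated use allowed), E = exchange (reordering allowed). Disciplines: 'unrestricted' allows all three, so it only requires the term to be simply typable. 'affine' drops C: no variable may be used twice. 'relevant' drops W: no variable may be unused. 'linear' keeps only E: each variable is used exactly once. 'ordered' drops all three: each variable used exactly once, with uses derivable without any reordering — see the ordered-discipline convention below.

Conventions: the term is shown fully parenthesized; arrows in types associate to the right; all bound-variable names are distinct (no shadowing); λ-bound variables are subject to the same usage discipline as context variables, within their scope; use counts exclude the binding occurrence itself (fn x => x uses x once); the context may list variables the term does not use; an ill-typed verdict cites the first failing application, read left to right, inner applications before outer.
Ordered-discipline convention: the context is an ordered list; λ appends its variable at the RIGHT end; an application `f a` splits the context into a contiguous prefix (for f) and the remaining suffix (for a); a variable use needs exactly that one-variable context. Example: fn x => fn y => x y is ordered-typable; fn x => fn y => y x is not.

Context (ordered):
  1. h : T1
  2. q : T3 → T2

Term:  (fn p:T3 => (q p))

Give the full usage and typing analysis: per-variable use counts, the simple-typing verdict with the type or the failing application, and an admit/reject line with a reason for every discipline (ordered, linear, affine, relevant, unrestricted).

variable uses: h=0, q=1, p [bound]=1
order of uses: q, p
typing: well-typed — term : T3 → T2
ordered ✗ (h left unused)
linear ✗ (h left unused)
affine ✓ (at most one use each (h, q, p))
relevant ✗ (h left unused)
unrestricted ✓ (well-typed at T3 → T2; no restrictions here)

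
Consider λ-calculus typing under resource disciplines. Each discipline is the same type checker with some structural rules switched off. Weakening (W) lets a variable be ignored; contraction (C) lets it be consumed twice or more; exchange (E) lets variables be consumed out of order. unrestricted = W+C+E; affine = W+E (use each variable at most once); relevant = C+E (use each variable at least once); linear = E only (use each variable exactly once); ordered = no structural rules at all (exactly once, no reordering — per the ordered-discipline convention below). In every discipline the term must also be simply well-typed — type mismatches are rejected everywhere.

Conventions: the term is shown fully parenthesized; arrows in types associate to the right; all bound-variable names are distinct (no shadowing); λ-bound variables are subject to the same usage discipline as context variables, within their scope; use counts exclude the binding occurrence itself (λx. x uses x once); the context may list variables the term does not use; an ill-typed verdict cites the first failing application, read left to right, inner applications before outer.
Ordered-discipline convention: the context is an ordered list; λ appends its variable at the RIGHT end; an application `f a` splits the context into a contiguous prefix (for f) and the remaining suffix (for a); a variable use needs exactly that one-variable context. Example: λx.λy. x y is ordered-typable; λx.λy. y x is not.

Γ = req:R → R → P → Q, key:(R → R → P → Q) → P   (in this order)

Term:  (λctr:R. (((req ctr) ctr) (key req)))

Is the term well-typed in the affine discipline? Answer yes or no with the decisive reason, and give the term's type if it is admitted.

no — needs contraction — req ×2, ctr ×2
use counts: req: 2; key: 1; ctr (λ-bound): 2
order of uses: req, ctr, ctr, key, req
typing: well-typed at R → Q
summary: ordered ✗ | linear ✗ | affine ✗ | relevant ✓ | unrestricted ✓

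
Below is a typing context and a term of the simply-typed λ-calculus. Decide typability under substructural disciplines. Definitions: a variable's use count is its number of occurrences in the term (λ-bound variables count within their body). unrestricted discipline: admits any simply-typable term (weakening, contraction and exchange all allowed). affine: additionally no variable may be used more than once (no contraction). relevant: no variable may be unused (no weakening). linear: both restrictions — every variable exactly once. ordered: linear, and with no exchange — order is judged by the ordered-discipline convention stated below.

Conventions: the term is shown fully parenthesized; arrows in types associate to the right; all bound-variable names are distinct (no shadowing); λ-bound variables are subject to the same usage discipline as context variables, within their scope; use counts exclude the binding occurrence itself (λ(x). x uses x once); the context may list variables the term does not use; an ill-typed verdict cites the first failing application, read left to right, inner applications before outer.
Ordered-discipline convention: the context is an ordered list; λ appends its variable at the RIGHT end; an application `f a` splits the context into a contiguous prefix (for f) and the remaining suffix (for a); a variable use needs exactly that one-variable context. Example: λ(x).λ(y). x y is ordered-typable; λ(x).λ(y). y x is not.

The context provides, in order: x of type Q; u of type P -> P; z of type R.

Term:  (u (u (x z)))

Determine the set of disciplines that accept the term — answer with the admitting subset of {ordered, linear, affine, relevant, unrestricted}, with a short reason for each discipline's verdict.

accepted by: none
counts: x=1, u=2, z=1
uses in reading order: u, u, x, z
typing: ill-typed: non-arrow in function slot: Q
ordered: ✗ — a type mismatch blocks all five
linear: ✗ — the type mismatch rejects it
affine: ✗ — not simply typable
relevant: ✗ — fails simple typing
unrestricted: ✗ — a type mismatch blocks all five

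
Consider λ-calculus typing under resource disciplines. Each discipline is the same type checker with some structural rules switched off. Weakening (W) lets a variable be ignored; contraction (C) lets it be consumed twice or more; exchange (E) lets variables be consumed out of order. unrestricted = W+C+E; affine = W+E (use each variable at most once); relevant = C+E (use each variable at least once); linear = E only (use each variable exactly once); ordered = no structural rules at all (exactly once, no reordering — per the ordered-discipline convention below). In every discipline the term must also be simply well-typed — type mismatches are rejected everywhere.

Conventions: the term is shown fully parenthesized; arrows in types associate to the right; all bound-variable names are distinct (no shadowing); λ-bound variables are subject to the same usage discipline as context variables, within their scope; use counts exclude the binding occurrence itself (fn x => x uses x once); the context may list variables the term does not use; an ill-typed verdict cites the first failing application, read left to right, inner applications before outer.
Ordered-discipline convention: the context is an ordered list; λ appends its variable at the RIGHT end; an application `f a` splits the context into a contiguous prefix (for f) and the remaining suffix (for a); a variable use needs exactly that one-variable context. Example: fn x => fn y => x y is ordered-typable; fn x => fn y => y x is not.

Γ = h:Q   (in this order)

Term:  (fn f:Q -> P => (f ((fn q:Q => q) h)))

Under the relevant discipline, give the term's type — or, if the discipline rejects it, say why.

term : (Q -> P) -> P
usage: h=1; f (λ-bound)=1; q (λ-bound)=1
uses in reading order: f, q, h
typing: well-typed at (Q -> P) -> P
per-discipline verdicts: ordered ✗ · linear ✓ · affine ✓ · relevant ✓ · unrestricted ✓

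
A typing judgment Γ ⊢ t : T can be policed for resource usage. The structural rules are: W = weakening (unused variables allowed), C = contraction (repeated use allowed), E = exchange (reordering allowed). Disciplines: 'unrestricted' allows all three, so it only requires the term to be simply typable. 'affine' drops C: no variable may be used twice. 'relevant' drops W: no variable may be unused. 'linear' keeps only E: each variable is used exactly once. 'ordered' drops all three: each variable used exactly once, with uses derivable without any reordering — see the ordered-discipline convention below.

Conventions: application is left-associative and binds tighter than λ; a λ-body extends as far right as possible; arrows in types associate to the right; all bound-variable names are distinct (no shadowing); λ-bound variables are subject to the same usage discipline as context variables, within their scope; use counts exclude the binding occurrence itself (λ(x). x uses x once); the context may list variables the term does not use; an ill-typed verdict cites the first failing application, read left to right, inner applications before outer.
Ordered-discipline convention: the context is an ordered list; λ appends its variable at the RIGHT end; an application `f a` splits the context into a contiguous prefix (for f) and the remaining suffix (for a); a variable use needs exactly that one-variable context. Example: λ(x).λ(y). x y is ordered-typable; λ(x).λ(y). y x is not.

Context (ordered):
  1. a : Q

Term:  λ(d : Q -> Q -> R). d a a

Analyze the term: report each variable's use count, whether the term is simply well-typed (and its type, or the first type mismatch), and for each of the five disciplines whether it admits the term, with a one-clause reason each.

use counts: a=2; d (bound)=1
left-to-right use order: d, a, a
typing: ✓ — (Q -> Q -> R) -> R
ordered ✗ (uses contraction: a ×2)
linear ✗ (uses contraction: a ×2)
affine ✗ (uses contraction: a ×2)
relevant ✓ (at least one use each (a, d))
unrestricted ✓ (type-checks ((Q -> Q -> R) -> R) and nothing is barred)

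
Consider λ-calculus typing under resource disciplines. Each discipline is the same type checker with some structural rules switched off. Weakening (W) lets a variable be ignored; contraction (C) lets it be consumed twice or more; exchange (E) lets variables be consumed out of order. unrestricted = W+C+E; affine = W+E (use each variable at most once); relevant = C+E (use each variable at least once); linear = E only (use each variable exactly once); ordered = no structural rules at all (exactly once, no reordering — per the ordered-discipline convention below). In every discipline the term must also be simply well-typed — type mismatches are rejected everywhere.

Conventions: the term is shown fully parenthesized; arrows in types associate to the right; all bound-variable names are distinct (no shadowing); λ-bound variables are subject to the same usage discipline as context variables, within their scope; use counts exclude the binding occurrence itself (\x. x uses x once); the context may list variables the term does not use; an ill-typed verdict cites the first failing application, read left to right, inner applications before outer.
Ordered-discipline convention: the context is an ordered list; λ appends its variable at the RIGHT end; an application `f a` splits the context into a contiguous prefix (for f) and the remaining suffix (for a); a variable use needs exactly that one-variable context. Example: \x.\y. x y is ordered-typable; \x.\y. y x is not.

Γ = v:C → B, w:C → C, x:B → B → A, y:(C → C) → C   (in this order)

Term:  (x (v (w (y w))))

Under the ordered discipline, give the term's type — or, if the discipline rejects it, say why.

not well-typed under ordered — uses contraction: w ×2
use counts: v ×1; w ×2; x ×1; y ×1
uses in reading order: x, v, w, y, w
typing: well-typed — term : B → A
across the five disciplines: ordered ✗, linear ✗, affine ✗, relevant ✓, unrestricted ✓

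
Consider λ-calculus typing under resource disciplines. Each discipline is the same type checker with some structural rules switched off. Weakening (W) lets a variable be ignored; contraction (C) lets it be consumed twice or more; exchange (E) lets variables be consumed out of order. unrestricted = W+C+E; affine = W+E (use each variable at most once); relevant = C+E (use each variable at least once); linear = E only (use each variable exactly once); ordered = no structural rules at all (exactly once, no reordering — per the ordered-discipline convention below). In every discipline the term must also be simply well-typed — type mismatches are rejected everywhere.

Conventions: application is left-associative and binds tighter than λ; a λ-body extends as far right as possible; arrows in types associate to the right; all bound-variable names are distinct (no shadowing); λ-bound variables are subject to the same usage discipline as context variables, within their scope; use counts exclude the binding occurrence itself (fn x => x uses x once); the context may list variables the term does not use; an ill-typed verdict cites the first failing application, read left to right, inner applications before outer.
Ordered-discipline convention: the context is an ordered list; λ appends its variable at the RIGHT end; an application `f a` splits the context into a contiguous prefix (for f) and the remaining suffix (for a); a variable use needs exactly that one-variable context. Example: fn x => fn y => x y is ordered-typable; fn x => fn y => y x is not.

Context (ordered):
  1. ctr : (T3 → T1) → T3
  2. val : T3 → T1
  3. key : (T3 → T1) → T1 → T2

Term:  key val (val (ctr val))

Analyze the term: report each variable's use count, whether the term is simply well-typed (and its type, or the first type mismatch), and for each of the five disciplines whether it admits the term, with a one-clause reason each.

variable uses: ctr: 1; val: 3; key: 1
use order (left to right): key, val, val, ctr, val
typing: the term checks, with type T2
ordered ✗ (repeated use of val ×3)
linear ✗ (repeated use of val ×3)
affine ✗ (repeated use of val ×3)
relevant ✓ (at least one use each (ctr, val, key))
unrestricted ✓ (well-typed at T2; no restrictions here)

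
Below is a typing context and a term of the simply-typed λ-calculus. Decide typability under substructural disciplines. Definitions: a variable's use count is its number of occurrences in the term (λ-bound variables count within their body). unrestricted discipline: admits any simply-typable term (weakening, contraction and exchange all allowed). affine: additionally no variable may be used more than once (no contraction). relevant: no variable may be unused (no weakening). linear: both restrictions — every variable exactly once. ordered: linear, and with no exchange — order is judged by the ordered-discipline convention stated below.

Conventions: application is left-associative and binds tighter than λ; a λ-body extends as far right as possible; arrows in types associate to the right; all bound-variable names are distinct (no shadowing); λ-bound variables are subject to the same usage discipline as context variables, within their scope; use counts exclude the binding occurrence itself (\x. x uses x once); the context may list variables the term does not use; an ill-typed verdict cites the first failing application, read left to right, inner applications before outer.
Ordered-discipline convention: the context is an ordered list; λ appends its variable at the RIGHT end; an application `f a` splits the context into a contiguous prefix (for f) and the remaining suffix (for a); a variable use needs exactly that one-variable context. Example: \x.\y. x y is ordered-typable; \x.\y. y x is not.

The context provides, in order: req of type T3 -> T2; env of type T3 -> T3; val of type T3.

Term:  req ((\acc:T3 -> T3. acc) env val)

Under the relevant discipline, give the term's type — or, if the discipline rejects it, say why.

term : T2
usage: req: 1×, env: 1×, val: 1×, acc (bound): 1×
left-to-right use order: req, acc, env, val
typing: well-typed — term : T2
all disciplines: ordered ✓, linear ✓, affine ✓, relevant ✓, unrestricted ✓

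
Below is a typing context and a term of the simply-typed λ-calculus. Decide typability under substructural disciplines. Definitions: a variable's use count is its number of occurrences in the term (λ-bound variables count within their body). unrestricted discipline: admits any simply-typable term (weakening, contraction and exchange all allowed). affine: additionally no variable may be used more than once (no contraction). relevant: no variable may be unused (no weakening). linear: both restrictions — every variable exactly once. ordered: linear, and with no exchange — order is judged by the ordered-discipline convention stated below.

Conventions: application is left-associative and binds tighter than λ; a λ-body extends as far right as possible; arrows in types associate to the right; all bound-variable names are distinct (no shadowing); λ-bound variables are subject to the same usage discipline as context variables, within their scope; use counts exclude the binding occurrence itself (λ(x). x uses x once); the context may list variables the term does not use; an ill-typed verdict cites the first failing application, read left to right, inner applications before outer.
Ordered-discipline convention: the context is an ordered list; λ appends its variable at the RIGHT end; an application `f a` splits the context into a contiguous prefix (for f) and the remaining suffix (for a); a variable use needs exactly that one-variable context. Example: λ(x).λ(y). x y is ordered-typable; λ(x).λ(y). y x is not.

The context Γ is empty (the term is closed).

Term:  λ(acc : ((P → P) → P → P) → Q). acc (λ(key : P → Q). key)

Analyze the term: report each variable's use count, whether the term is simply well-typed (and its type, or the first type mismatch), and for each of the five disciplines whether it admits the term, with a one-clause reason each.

variable uses: acc [bound]: 1×; key [bound]: 1×
order of uses: acc, key
typing: ill-typed: argument of type (P → Q) → P → Q where (P → P) → P → P is required
ordered ✗ (a type mismatch blocks all five)
linear ✗ (the type mismatch rejects it)
affine ✗ (not simply typable)
relevant ✗ (fails simple typing)
unrestricted ✗ (a type mismatch blocks all five)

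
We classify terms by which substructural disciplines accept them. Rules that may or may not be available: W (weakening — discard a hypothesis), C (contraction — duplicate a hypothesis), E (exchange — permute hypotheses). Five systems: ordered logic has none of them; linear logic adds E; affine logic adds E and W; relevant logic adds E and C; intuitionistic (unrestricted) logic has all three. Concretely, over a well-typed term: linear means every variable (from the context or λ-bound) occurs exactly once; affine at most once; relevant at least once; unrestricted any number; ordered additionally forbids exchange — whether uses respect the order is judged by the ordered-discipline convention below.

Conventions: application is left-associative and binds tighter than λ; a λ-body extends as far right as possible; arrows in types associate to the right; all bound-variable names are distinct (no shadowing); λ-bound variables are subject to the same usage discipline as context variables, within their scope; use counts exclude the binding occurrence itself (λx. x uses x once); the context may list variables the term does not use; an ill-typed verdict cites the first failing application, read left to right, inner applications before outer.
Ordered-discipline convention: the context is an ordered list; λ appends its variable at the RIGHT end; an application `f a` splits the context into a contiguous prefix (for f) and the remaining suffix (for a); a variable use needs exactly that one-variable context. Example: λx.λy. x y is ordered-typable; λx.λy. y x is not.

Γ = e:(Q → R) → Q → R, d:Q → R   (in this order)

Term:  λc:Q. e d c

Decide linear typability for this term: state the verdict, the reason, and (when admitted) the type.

yes — single use per variable (e, d, c); term : Q → R
variable uses: e: 1, d: 1, c [bound]: 1
uses in reading order: e, d, c
typing: ✓ — Q → R
all disciplines: ordered ✓ | linear ✓ | affine ✓ | relevant ✓ | unrestricted ✓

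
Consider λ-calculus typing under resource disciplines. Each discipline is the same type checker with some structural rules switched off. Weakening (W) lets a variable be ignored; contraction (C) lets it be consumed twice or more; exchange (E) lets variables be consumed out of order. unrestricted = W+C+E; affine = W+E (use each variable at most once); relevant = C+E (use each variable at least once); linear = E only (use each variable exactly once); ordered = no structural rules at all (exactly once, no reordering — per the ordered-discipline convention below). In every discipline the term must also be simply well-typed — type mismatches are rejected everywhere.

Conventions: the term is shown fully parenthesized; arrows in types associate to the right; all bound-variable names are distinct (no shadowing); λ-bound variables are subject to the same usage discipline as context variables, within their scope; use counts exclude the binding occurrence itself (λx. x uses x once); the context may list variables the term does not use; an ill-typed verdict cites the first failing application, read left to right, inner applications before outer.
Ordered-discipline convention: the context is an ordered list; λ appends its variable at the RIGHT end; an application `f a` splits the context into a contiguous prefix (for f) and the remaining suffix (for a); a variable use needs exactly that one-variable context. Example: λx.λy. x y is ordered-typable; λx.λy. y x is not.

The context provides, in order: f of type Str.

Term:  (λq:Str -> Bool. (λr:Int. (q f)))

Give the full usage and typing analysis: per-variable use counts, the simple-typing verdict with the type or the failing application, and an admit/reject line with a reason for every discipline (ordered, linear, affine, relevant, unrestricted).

variable uses: f: 1×, q [bound]: 1×, r [bound]: 0×
uses in reading order: q, f
typing: well-typed — term : (Str -> Bool) -> Int -> Bool
ordered ✗ (r never used (weakening))
linear ✗ (r never used (weakening))
affine ✓ (none of f, q, r used more than once)
relevant ✗ (r never used (weakening))
unrestricted ✓ (simply typable at (Str -> Bool) -> Int -> Bool; W, C, E all held)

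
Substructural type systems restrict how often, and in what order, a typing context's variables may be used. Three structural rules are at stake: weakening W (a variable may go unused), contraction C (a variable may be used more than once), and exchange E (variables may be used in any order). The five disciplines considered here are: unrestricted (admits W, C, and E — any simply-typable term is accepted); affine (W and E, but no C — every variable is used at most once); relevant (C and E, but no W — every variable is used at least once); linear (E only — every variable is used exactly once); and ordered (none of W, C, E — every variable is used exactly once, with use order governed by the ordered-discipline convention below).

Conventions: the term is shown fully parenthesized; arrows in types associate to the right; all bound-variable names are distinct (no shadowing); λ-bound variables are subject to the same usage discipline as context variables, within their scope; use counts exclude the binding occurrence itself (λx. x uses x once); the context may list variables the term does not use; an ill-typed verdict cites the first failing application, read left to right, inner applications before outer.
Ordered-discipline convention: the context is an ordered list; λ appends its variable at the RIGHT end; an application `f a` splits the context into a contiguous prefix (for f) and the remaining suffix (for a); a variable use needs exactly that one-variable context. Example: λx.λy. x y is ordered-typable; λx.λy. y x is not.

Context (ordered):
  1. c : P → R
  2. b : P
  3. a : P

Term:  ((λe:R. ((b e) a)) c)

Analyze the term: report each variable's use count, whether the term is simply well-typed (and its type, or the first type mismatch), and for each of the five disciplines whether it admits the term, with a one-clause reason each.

use counts: c: 1×, b: 1×, a: 1×, e [bound]: 1×
use order (left to right): b, e, a, c
typing: ill-typed: applying a non-function (P)
ordered: ✗ — not simply typable
linear: ✗ — fails simple typing
affine: ✗ — a type mismatch blocks all five
relevant: ✗ — the type mismatch rejects it
unrestricted: ✗ — not simply typable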